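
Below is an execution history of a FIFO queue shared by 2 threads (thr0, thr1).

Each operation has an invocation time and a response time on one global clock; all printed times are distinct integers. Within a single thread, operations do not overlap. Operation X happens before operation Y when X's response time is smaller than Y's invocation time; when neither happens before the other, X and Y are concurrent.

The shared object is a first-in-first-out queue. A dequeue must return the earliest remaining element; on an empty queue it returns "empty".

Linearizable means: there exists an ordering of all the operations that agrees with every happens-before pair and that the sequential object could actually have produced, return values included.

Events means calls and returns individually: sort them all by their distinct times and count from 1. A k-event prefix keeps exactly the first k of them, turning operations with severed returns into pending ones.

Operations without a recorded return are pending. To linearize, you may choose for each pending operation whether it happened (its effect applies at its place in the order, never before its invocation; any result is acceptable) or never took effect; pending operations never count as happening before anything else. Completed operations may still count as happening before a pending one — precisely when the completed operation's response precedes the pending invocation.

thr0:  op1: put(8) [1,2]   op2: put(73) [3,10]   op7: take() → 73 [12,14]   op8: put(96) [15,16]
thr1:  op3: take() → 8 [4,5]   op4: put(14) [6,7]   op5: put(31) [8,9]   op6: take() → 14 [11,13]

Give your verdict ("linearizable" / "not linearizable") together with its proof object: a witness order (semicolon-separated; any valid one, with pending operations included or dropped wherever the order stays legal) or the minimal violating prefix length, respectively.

linearizable — witness: op1; op2; op3; op4; op5; op7; op6; op8

after step 1 (op1 put(8)): queue <8>
after step 2 (op2 put(73)): queue <8,73>
after step 3 (op3 take() → 8): queue <73>
after step 4 (op4 put(14)): queue <73,14>
after step 5 (op5 put(31)): queue <73,14,31>
after step 6 (op7 take() → 73): queue <14,31>
after step 7 (op6 take() → 14): queue <31>
after step 8 (op8 put(96)): queue <31,96>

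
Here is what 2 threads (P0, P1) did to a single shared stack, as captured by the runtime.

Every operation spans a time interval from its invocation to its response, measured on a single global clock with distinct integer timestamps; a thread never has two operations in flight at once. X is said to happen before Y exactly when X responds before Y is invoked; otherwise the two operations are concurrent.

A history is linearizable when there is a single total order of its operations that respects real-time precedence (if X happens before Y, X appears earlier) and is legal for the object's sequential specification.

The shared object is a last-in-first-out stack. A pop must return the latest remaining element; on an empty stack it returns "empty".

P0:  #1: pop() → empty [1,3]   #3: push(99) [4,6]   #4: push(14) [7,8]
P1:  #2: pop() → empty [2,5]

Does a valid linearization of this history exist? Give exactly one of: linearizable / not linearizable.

a witness: #1, #2, #3, #4
1. #1 pop() → empty, leaving stack <>
2. #2 pop() → empty, leaving stack <>
3. #3 push(99), leaving stack <99>
4. #4 push(14), leaving stack <99,14>

linearizable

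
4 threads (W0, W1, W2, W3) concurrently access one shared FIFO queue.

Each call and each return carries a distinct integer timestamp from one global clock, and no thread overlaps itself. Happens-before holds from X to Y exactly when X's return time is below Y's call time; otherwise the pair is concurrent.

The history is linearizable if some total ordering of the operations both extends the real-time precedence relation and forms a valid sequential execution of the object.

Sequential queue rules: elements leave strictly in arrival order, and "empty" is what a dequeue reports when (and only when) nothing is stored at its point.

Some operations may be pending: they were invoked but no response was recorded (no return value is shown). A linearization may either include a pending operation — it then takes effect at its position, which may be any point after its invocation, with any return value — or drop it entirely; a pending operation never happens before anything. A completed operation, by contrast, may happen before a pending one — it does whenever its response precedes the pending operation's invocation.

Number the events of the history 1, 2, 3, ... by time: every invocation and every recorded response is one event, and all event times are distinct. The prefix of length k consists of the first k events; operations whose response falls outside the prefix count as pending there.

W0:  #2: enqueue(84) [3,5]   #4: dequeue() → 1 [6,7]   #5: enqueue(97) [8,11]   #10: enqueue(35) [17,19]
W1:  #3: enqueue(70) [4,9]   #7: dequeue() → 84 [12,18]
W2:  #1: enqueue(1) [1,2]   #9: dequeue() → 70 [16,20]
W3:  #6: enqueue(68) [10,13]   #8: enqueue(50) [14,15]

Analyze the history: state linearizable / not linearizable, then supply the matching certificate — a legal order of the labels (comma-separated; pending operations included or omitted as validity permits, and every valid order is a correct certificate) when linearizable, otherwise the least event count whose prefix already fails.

step 1: #1 enqueue(1) — queue <1>
step 2: #2 enqueue(84) — queue <1,84>
step 3: #3 enqueue(70) — queue <1,84,70>
step 4: #4 dequeue() → 1 — queue <84,70>
step 5: #5 enqueue(97) — queue <84,70,97>
step 6: #6 enqueue(68) — queue <84,70,97,68>
step 7: #7 dequeue() → 84 — queue <70,97,68>
step 8: #8 enqueue(50) — queue <70,97,68,50>
step 9: #9 dequeue() → 70 — queue <97,68,50>
step 10: #10 enqueue(35) — queue <97,68,50,35>

linearizable — witness: #1, #2, #3, #4, #5, #6, #7, #8, #9, #10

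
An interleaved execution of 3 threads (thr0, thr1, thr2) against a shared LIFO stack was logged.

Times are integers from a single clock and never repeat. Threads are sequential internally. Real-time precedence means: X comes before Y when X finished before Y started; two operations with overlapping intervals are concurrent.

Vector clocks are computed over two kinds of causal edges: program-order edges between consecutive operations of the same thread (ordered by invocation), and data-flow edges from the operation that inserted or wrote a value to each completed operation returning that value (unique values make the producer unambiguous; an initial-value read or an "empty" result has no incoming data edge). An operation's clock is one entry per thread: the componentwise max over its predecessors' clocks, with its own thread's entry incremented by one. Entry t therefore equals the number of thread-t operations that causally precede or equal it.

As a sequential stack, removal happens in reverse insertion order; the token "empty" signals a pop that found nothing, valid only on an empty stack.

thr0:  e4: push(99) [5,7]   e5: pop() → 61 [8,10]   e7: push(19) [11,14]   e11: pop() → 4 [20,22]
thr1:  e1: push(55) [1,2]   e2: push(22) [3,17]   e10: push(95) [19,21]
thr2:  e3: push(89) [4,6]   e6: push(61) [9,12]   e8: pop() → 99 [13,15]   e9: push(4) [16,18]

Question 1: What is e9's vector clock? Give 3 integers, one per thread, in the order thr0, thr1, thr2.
Answer: (1, 0, 4)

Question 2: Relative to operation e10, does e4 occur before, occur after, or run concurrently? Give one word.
Answer: before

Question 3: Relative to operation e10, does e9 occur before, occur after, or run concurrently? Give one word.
Answer: before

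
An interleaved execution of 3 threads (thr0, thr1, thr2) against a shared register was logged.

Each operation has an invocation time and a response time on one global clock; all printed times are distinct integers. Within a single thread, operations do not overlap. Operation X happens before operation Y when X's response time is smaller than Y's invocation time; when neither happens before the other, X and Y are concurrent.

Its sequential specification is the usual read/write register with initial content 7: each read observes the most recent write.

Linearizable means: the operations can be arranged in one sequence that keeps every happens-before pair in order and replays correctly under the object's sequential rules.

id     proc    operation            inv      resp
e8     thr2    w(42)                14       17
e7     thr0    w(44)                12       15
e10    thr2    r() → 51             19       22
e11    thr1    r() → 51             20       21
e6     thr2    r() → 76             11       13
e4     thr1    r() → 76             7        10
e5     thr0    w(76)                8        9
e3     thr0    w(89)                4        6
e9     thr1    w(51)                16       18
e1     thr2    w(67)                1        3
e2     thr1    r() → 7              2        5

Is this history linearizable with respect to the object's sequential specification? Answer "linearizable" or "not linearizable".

linearizable

witness order: e2, e1, e3, e5, e4, e6, e7, e8, e9, e10, e11
after step 1 (e2 r() → 7): value 7
after step 2 (e1 w(67)): value 67
after step 3 (e3 w(89)): value 89
after step 4 (e5 w(76)): value 76
after step 5 (e4 r() → 76): value 76
after step 6 (e6 r() → 76): value 76
after step 7 (e7 w(44)): value 44
after step 8 (e8 w(42)): value 42
after step 9 (e9 w(51)): value 51
after step 10 (e10 r() → 51): value 51
after step 11 (e11 r() → 51): value 51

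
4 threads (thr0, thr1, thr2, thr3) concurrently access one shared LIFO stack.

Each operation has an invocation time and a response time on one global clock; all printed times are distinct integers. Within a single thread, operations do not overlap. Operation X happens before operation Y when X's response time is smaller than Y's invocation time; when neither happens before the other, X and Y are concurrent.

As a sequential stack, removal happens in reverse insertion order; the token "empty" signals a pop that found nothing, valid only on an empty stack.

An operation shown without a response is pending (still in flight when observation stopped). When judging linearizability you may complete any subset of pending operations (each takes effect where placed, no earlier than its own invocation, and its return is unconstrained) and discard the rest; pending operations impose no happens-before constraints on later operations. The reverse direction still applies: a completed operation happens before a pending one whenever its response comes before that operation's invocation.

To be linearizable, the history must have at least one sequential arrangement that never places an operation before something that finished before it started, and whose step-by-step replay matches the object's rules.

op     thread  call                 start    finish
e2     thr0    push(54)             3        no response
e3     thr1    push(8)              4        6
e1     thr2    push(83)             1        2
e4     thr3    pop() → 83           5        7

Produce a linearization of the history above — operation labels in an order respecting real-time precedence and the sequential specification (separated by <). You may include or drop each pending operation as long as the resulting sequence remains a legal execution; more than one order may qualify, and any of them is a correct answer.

e1 < e4 < e2 < e3

1. e1 push(83), leaving stack <83>
2. e4 pop() → 83, leaving stack <>
3. e2 push(54) (pending, included), leaving stack <54>
4. e3 push(8), leaving stack <54,8>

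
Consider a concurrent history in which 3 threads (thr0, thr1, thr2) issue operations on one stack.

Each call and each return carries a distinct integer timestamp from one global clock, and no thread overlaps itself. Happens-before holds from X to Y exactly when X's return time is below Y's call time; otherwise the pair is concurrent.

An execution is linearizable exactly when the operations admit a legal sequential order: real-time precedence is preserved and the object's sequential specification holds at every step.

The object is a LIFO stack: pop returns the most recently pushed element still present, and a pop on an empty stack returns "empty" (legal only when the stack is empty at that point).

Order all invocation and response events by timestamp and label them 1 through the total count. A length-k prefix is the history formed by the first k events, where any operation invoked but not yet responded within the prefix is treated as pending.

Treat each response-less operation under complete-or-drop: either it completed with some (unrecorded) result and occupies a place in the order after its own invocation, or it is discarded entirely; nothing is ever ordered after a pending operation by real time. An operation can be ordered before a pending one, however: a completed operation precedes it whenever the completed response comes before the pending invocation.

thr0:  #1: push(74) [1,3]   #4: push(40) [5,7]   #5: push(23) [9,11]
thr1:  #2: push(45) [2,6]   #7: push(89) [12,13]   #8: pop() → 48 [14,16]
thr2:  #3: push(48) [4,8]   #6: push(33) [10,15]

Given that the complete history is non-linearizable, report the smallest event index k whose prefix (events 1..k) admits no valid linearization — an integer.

one valid order for events 1..15 is #1, #2, #3, #4, #5, #6, #7:
after step 1 (#1 push(74)): stack <74>
after step 2 (#2 push(45)): stack <74,45>
after step 3 (#3 push(48)): stack <74,45,48>
after step 4 (#4 push(40)): stack <74,45,48,40>
after step 5 (#5 push(23)): stack <74,45,48,40,23>
after step 6 (#6 push(33)): stack <74,45,48,40,23,33>
after step 7 (#7 push(89)): stack <74,45,48,40,23,33,89>
adding event 16 (#8 responds at 16) leaves no legal real-time order
one such order, #1, #2, #3, #4, #5, #6, #7, #8, breaks at step 8 where #8 pop() → 48 is illegal
one such order, #1, #2, #3, #4, #5, #7, #6, #8, breaks at step 8 where #8 pop() → 48 is illegal

16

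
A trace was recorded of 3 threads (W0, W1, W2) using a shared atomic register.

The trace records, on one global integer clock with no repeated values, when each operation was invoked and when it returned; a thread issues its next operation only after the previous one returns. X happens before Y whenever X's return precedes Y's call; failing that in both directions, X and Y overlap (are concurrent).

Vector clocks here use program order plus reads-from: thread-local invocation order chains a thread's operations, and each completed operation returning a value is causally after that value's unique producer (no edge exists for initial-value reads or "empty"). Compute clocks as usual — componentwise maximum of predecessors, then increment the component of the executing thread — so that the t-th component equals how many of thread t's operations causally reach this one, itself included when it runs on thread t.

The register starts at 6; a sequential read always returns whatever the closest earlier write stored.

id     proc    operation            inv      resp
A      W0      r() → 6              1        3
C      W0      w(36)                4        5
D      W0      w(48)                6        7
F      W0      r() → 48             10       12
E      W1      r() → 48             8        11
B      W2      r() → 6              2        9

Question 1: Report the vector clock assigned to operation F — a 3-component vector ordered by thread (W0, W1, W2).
Answer: (4, 0, 0)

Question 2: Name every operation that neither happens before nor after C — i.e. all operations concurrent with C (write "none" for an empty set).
Answer: B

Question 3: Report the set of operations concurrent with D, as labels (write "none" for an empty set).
Answer: B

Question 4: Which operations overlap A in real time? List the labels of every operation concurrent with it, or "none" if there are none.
Answer: B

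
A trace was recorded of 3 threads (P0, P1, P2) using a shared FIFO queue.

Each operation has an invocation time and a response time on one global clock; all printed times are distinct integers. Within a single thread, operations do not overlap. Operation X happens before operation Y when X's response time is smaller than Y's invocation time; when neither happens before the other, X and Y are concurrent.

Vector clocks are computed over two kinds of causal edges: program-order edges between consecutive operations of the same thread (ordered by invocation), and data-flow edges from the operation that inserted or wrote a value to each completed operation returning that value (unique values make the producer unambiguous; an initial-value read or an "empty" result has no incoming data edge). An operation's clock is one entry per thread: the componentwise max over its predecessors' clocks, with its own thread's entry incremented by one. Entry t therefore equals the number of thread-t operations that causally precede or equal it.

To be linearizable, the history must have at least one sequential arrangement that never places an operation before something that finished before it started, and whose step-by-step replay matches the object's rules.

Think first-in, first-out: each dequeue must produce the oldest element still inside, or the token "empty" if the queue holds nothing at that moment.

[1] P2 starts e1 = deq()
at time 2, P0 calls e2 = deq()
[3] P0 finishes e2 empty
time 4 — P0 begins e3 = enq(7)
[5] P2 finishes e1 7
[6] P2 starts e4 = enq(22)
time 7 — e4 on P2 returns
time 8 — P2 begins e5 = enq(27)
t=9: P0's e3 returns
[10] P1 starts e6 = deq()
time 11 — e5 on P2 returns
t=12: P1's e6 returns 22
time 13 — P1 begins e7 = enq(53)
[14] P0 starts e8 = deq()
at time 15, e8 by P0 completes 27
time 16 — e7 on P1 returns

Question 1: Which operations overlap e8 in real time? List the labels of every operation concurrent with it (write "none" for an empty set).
e7

concurrent with e8 ([14,15]): every op whose interval crosses 14..15
e1 [1,5]: before
e2 [2,3]: before
e3 [4,9]: before
e4 [6,7]: before
e5 [8,11]: before
e6 [10,12]: before
e7 [13,16]: concurrent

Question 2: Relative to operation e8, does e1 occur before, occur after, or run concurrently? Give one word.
before

e1 spans [1,5], e8 spans [14,15]
resp(e1)=5 < inv(e8)=14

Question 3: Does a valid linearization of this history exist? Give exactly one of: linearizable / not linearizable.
linearizable

a witness: e2, e3, e1, e4, e5, e6, e7, e8
step 1: e2 deq() → empty — queue <>
step 2: e3 enq(7) — queue <7>
step 3: e1 deq() → 7 — queue <>
step 4: e4 enq(22) — queue <22>
step 5: e5 enq(27) — queue <22,27>
step 6: e6 deq() → 22 — queue <27>
step 7: e7 enq(53) — queue <27,53>
step 8: e8 deq() → 27 — queue <53>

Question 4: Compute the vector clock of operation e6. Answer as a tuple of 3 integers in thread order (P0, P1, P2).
(2, 1, 2)

root op e2, invoked 2: fresh clock plus P0's own tick → (1, 0, 0)
VC(e3, invoked at 4): max of VC(e2)=(1, 0, 0), then +1 on thread P0 → (2, 0, 0)
VC(e1, invoked at 1): max of VC(e3)=(2, 0, 0), then +1 on thread P2 → (2, 0, 1)
VC(e4, invoked at 6): max of VC(e1)=(2, 0, 1), then +1 on thread P2 → (2, 0, 2)
VC(e5, invoked at 8): max of VC(e4)=(2, 0, 2), then +1 on thread P2 → (2, 0, 3)
VC(e6, invoked at 10): max of VC(e4)=(2, 0, 2), then +1 on thread P1 → (2, 1, 2)
VC(e7, invoked at 13): max of VC(e6)=(2, 1, 2), then +1 on thread P1 → (2, 2, 2)
VC(e8, invoked at 14): max of VC(e3)=(2, 0, 0), VC(e5)=(2, 0, 3), then +1 on thread P0 → (3, 0, 3)
target: VC(e6) = (2, 1, 2)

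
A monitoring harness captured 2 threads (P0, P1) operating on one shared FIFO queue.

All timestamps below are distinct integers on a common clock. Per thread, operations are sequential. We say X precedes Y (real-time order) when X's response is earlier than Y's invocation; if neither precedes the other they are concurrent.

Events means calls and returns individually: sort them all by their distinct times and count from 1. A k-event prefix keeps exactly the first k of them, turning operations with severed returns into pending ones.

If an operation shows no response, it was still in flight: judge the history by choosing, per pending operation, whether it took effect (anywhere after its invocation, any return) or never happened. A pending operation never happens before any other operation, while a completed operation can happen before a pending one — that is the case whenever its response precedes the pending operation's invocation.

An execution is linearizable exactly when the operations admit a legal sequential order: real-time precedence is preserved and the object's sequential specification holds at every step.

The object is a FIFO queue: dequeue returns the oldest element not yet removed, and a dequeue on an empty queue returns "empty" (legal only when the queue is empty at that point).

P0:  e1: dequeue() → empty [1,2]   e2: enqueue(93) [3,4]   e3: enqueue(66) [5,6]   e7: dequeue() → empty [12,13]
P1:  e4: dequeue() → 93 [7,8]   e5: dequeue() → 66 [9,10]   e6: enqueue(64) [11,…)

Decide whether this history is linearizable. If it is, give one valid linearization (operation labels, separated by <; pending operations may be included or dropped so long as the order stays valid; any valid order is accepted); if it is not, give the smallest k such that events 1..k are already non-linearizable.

linearizable — witness: e1 < e2 < e3 < e4 < e5 < e7

1. e1 dequeue() → empty, leaving queue <>
2. e2 enqueue(93), leaving queue <93>
3. e3 enqueue(66), leaving queue <93,66>
4. e4 dequeue() → 93, leaving queue <66>
5. e5 dequeue() → 66, leaving queue <>
6. e7 dequeue() → empty, leaving queue <>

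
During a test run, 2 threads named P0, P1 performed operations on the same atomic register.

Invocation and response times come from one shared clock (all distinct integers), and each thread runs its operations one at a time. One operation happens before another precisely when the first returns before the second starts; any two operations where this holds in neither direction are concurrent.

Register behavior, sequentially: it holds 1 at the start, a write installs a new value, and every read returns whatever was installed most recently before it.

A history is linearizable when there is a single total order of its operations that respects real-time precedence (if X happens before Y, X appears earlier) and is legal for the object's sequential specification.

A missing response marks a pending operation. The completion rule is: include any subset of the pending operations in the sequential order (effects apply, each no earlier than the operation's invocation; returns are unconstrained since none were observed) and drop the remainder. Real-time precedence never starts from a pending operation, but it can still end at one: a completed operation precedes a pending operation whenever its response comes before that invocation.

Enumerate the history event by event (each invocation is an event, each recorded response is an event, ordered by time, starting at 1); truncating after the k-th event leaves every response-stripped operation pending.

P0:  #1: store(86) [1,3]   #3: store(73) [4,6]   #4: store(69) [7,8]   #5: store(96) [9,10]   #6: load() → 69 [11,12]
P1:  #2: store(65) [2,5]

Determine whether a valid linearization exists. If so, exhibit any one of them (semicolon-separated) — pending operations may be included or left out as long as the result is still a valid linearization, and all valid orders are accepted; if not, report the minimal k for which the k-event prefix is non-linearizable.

not linearizable — minimal violating prefix: 12 events

events 1..11 are fine; event 12 — the response of #6 at time 12 — makes the prefix non-linearizable
3 orders of the 6 completed atomic register ops respect real time; none is legal
one such order, #1, #2, #3, #4, #5, #6, breaks at step 6 where #6 load() → 69 is illegal
one such order, #1, #3, #2, #4, #5, #6, breaks at step 6 where #6 load() → 69 is illegal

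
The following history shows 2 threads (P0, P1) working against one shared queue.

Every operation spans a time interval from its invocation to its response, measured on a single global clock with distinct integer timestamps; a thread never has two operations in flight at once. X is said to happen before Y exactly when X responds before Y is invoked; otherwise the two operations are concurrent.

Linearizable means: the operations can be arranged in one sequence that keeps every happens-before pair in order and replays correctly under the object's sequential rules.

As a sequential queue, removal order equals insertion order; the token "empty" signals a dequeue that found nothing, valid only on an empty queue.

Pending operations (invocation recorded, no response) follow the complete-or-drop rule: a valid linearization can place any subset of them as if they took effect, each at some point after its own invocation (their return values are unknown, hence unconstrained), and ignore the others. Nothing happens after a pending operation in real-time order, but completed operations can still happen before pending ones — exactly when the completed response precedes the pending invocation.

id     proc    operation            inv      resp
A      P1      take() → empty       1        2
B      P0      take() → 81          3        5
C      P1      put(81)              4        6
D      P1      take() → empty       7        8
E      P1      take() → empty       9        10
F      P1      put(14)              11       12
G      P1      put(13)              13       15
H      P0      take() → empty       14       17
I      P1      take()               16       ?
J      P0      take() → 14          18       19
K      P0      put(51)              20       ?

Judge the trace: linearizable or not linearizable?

not linearizable

through event 16 a valid linearization exists; event 17 (H responding at time 17) ends that
real-time-consistent orders of the 8 completed operations: 4 — all fail the queue replay
every completion of the 1 pending operation (I) was checked; none linearizes
one such order, A, B, C, D, E, F, G, H (pending dropped), breaks at step 2 where B take() → 81 is illegal
one such order, A, B, C, D, E, F, H, G (pending dropped), breaks at step 2 where B take() → 81 is illegal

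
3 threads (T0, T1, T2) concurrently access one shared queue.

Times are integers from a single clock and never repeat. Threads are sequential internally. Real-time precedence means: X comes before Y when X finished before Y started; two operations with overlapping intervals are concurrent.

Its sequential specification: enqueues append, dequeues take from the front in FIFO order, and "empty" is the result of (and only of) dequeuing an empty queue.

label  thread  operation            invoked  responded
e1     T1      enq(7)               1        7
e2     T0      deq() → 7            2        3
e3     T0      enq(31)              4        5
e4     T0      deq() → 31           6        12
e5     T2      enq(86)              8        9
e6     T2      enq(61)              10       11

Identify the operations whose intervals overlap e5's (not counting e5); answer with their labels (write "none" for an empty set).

e4

concurrent with e5 ([8,9]): every op whose interval crosses 8..9
e1 [1,7]: before
e2 [2,3]: before
e3 [4,5]: before
e4 [6,12]: concurrent
e6 [10,11]: after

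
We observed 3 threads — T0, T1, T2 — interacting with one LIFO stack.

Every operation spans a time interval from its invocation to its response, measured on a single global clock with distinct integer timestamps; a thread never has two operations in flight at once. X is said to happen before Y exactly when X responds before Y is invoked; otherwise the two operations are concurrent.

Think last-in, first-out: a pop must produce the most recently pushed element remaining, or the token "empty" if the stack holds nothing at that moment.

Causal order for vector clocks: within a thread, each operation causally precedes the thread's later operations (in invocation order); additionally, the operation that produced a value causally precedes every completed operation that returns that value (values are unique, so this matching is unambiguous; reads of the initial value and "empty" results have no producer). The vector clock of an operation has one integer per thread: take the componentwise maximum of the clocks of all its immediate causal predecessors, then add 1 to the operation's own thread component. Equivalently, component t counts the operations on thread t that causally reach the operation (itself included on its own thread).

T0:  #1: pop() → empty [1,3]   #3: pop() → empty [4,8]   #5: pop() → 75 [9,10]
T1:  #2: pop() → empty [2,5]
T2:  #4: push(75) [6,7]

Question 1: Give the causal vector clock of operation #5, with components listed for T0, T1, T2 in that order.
no predecessors for #4 (invoked 6): T2 increments from zero → (0, 0, 1)
no predecessors for #2 (invoked 2): T1 increments from zero → (0, 1, 0)
no predecessors for #1 (invoked 1): T0 increments from zero → (1, 0, 0)
from VC(#1)=(1, 0, 0), #3 (invoked 4) maxes components and bumps T0 → (2, 0, 0)
from VC(#3)=(2, 0, 0), VC(#4)=(0, 0, 1), #5 (invoked 9) maxes components and bumps T0 → (3, 0, 1)
target: VC(#5) = (3, 0, 1)

(3, 0, 1)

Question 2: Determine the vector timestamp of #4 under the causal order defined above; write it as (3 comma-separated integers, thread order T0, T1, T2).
invoked at 6, #4 has no predecessors; its own T2 bump gives (0, 0, 1)
invoked at 2, #2 has no predecessors; its own T1 bump gives (0, 1, 0)
invoked at 1, #1 has no predecessors; its own T0 bump gives (1, 0, 0)
merge at #3 (invoked 4): VC(#1)=(1, 0, 0), own-thread bump on T0 → (2, 0, 0)
merge at #5 (invoked 9): VC(#3)=(2, 0, 0), VC(#4)=(0, 0, 1), own-thread bump on T0 → (3, 0, 1)
target: VC(#4) = (0, 0, 1)

(0, 0, 1)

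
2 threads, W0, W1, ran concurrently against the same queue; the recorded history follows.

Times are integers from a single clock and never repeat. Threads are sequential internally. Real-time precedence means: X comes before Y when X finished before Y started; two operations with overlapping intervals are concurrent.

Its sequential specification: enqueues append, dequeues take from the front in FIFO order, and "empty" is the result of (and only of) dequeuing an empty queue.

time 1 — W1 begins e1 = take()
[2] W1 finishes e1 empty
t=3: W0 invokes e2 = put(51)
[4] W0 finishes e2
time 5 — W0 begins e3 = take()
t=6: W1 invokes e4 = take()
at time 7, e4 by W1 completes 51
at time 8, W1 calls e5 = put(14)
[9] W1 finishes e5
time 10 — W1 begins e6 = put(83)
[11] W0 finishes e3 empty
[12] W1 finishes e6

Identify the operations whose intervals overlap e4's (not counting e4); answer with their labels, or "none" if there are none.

e3

e4 spans [6,7]; an op avoiding the whole window 6..7 is ordered, any other is concurrent
e1 [1,2]: before
e2 [3,4]: before
e3 [5,11]: concurrent
e5 [8,9]: after
e6 [10,12]: after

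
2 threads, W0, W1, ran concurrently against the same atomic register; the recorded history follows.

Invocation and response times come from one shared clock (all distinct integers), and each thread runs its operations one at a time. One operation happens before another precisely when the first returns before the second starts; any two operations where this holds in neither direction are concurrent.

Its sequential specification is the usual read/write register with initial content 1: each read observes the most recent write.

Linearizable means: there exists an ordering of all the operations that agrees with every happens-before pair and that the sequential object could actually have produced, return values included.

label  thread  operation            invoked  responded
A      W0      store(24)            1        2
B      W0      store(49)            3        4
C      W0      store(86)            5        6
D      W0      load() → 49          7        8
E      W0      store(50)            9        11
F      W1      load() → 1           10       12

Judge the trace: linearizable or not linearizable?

not linearizable

prefix check: 1..7 passes, 1..8 fails once D's time-8 response joins
a single order respects real time; the 4 completed atomic register operations fail replay along it
take A, B, C, D: step 4 already fails, because D load() → 49 cannot occur there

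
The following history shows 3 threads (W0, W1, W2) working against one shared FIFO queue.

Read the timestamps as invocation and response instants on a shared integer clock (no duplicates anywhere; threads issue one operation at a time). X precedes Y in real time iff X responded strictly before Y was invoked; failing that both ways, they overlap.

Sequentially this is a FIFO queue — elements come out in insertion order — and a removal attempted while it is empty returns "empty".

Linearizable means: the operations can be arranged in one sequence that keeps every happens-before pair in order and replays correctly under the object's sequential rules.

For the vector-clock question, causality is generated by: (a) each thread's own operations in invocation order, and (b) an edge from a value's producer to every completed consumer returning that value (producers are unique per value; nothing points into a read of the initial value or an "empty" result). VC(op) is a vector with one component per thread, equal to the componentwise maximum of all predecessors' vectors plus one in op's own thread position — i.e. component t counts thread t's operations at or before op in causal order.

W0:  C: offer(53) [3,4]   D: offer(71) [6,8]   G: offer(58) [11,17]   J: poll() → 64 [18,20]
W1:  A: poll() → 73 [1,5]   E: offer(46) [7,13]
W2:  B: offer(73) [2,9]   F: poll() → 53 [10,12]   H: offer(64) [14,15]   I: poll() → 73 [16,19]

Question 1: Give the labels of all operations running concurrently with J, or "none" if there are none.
Answer: I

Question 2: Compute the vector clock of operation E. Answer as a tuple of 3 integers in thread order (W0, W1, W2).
Answer: (0, 2, 1)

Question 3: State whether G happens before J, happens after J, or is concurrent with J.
Answer: before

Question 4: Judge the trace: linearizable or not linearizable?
not linearizable

events 1..18 are fine; event 19 — the response of I at time 19 — makes the prefix non-linearizable
the 9 completed operations admit 128 real-time orders; each fails the FIFO queue replay
completion choices over the 1 pending operation (J) were checked; none helps
take A, B, C, D, E, F, G, H, I (pending dropped): step 1 already fails, because A poll() → 73 cannot occur there
take A, B, C, D, E, F, H, G, I (pending dropped): step 1 already fails, because A poll() → 73 cannot occur there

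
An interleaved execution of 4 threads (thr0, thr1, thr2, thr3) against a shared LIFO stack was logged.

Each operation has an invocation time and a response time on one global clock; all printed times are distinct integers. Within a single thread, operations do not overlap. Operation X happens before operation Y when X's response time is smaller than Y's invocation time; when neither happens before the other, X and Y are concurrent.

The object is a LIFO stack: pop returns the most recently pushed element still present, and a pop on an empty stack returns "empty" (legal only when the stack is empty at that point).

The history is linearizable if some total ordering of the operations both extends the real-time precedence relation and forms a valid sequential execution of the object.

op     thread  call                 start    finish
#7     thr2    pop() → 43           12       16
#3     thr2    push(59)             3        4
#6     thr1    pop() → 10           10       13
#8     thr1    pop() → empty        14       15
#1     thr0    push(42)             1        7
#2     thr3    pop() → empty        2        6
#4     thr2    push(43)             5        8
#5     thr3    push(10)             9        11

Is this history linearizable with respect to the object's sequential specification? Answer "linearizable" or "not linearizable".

not linearizable

through event 14 a valid linearization exists; event 15 (#8 responding at time 15) ends that
24 orders of the 7 completed LIFO stack ops respect real time; none is legal
no completion choice of the 1 pending operation (#7) rescues it — every subset was tried
for example #1, #2, #3, #4, #5, #6, #8 (pending dropped) fails at step 2: #2 pop() → empty is not legal there
for example #1, #2, #3, #4, #6, #5, #8 (pending dropped) fails at step 2: #2 pop() → empty is not legal there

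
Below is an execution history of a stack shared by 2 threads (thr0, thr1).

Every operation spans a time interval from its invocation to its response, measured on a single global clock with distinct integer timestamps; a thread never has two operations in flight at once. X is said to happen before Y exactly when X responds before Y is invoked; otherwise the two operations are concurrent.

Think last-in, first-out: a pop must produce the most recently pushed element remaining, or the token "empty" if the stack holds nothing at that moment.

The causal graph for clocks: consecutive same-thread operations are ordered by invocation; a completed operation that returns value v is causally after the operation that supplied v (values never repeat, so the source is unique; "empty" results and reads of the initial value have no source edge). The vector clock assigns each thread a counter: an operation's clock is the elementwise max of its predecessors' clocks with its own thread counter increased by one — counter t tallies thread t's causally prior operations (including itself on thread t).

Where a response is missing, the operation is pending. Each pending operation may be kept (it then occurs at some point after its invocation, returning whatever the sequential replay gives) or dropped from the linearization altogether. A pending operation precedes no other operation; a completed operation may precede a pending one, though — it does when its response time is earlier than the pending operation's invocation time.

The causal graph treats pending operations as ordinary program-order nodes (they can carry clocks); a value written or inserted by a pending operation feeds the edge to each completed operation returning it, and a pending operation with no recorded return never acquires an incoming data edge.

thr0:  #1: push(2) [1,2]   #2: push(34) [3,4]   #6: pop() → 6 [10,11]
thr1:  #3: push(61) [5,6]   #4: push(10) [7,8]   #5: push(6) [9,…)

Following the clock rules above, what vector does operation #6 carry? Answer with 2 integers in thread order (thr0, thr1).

(3, 3)

#3 (invocation 5): nothing precedes it; thr1's component alone gives (0, 1)
#1 (invocation 1): nothing precedes it; thr0's component alone gives (1, 0)
merge at #4 (invoked 7): VC(#3)=(0, 1), own-thread bump on thr1 → (0, 2)
merge at #2 (invoked 3): VC(#1)=(1, 0), own-thread bump on thr0 → (2, 0)
merge at #5 (invoked 9): VC(#4)=(0, 2), own-thread bump on thr1 → (0, 3)
merge at #6 (invoked 10): VC(#2)=(2, 0), VC(#5)=(0, 3), own-thread bump on thr0 → (3, 3)
target: VC(#6) = (3, 3)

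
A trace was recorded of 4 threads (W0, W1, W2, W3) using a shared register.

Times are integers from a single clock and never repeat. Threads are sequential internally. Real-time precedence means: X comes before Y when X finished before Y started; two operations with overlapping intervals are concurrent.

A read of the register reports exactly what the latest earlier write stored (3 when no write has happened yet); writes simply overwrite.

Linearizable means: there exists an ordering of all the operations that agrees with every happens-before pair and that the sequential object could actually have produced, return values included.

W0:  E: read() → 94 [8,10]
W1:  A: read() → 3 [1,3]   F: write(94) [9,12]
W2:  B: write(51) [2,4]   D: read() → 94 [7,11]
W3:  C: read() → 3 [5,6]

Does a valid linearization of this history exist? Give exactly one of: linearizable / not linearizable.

not linearizable

the violation lands at event 6, C's response at time 6: events 1..5 linearize, events 1..6 do not
real-time-consistent orders of the 3 completed operations: 2 — all fail the register replay
take A, B, C: step 3 already fails, because C read() → 3 cannot occur there
take B, A, C: step 2 already fails, because A read() → 3 cannot occur there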